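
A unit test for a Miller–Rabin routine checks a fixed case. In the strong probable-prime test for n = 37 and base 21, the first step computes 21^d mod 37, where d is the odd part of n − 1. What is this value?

36

n − 1 = 36 = 2^2 · 9, so s = 2 and d = 9.
Repeated squaring mod 37: 21^1 ≡ 21, 21^2 ≡ 34, 21^4 ≡ 9, 21^8 ≡ 7.
9 = 8 + 1, so 21^9 ≡ 7·21 ≡ 36 (mod 37).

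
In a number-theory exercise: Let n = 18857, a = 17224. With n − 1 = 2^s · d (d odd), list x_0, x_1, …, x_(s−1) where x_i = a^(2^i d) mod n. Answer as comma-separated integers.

7139, 13707, 9558

n − 1 = 18856 = 2^3 · 2357, so s = 3 and d = 2357.
x_0 = 17224^2357 mod 18857 = 7139.
x_1 = 7139^2 mod 18857 = 13707.
x_2 = 13707^2 mod 18857 = 9558.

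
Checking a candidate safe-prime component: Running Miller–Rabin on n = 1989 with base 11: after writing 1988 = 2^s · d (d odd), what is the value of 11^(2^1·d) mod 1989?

1141

n − 1 = 1988 = 2^2 · 497, so s = 2 and d = 497.
Repeated squaring mod 1989: 11^1 ≡ 11, 11^2 ≡ 121, 11^4 ≡ 718, 11^8 ≡ 373, 11^16 ≡ 1888, 11^32 ≡ 256, 11^64 ≡ 1888, 11^128 ≡ 256, 11^256 ≡ 1888.
497 = 256 + 128 + 64 + 32 + 16 + 1, so 11^497 ≡ 1888·256·1888·256·1888·11 ≡ 878 (mod 1989).
x_0 = 878.
x_1 = 878^2 mod 1989 = 1141.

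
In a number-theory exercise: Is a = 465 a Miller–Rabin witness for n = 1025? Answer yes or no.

n − 1 = 1024 = 2^10 · 1, so s = 10 and d = 1.
x_0 = 465^1 mod 1025 = 465.
x_0 is neither 1 nor 1024, so continue squaring.
x_1 = 465^2 mod 1025 = 975.
x_2 = 975^2 mod 1025 = 450.
x_3 = 450^2 mod 1025 = 575.
x_4 = 575^2 mod 1025 = 575.
x_5 = 575^2 mod 1025 = 575.
x_6 = 575^2 mod 1025 = 575.
x_7 = 575^2 mod 1025 = 575.
x_8 = 575^2 mod 1025 = 575.
x_9 = 575^2 mod 1025 = 575.
Reached i = s−1 = 9 without hitting −1: 465 is a Miller–Rabin witness and 1025 is composite.

yes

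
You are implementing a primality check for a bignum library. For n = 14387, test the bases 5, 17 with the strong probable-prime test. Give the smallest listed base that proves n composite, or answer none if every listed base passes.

none

n − 1 = 14386 = 2^1 · 7193, so s = 1 and d = 7193.
Base 5: x_0 = 5^7193 mod 14387 = 14386. x_0 = 14386 ≡ −1, so 5 is not a witness.
Base 17: x_0 = 17^7193 mod 14387 = 14386. x_0 = 14386 ≡ −1, so 17 is not a witness.
No listed base is a witness for 14387.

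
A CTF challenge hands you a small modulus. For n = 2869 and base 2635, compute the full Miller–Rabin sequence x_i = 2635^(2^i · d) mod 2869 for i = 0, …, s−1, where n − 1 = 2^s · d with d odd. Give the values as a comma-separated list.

882, 425

n − 1 = 2868 = 2^2 · 717, so s = 2 and d = 717.
x_0 = 2635^717 mod 2869 = 882.
x_1 = 882^2 mod 2869 = 425.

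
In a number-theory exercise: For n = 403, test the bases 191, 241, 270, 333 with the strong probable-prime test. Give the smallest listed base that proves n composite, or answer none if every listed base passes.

241

n − 1 = 402 = 2^1 · 201, so s = 1 and d = 201.
Base 191: x_0 = 191^201 mod 403 = 1. x_0 = 1, so 191 is not a witness.
Base 241: x_0 = 241^201 mod 403 = 151. x_0 ∉ {1, 402} and s = 1, so 241 is a Miller–Rabin witness and 403 is composite.
Base 270: x_0 = 270^201 mod 403 = 116. x_0 ∉ {1, 402} and s = 1, so 270 is a Miller–Rabin witness and 403 is composite.
Base 333: x_0 = 333^201 mod 403 = 333. x_0 ∉ {1, 402} and s = 1, so 333 is a Miller–Rabin witness and 403 is composite.
The smallest witness among the given bases is 241.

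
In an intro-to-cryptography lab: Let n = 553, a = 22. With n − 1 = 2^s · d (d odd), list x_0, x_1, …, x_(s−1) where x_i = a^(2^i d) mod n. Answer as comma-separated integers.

n − 1 = 552 = 2^3 · 69, so s = 3 and d = 69.
x_0 = 22^69 mod 553 = 337.
x_1 = 337^2 mod 553 = 204.
x_2 = 204^2 mod 553 = 141.

337, 204, 141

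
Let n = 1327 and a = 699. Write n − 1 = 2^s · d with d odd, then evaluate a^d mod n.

n − 1 = 1326 = 2^1 · 663, so s = 1 and d = 663.
699^663 mod 1327 = 1326.

1326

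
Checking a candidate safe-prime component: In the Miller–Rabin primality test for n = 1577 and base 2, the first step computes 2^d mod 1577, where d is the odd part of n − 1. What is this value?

n − 1 = 1576 = 2^3 · 197, so s = 3 and d = 197.
By repeated squaring, 2^197 ≡ 1150 (mod 1577).

1150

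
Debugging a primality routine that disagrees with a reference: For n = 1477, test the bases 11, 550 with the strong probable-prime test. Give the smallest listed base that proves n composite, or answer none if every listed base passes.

n − 1 = 1476 = 2^2 · 369, so s = 2 and d = 369.
Base 11: x_0 = 11^369 mod 1477 = 953. x_0 is neither 1 nor 1476, so continue squaring. x_1 = 953^2 mod 1477 = 1331. Reached i = s−1 = 1 without hitting −1: 11 is a Miller–Rabin witness and 1477 is composite.
Base 550: x_0 = 550^369 mod 1477 = 351. x_0 is neither 1 nor 1476, so continue squaring. x_1 = 351^2 mod 1477 = 610. Reached i = s−1 = 1 without hitting −1: 550 is a Miller–Rabin witness and 1477 is composite.
The smallest witness among the given bases is 11.

11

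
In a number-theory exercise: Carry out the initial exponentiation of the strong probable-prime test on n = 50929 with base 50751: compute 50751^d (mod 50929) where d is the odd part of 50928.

50928

n − 1 = 50928 = 2^4 · 3183, so s = 4 and d = 3183.
50751^3183 mod 50929 = 50928.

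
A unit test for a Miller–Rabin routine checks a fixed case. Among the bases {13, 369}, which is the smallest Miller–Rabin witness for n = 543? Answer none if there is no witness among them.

n − 1 = 542 = 2^1 · 271, so s = 1 and d = 271.
Base 13: x_0 = 13^271 mod 543 = 13. x_0 ∉ {1, 542} and s = 1, so 13 is a Miller–Rabin witness and 543 is composite.
Base 369: x_0 = 369^271 mod 543 = 174. x_0 ∉ {1, 542} and s = 1, so 369 is a Miller–Rabin witness and 543 is composite.
The smallest witness among the given bases is 13.

13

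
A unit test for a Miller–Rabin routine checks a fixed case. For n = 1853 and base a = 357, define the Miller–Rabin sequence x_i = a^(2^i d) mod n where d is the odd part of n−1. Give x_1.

867

n − 1 = 1852 = 2^2 · 463, so s = 2 and d = 463.
By repeated squaring, 357^463 ≡ 1020 (mod 1853).
x_0 = 1020.
x_1 = 1020^2 mod 1853 = 867.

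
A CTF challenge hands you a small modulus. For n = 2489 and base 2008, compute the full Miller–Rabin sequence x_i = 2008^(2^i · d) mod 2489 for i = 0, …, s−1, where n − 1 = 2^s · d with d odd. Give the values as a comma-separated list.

2332, 2248, 834

n − 1 = 2488 = 2^3 · 311, so s = 3 and d = 311.
x_0 = 2008^311 mod 2489 = 2332.
x_1 = 2332^2 mod 2489 = 2248.
x_2 = 2248^2 mod 2489 = 834.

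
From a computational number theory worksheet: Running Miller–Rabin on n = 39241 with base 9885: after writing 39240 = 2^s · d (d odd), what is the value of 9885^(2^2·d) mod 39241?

n − 1 = 39240 = 2^3 · 4905, so s = 3 and d = 4905.
x_0 = 9885^4905 mod 39241 = 31876.
x_1 = 31876^2 mod 39241 = 12163.
x_2 = 12163^2 mod 39241 = 39240.

39240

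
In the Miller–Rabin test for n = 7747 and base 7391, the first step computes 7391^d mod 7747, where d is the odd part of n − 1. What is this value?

2477

n − 1 = 7746 = 2^1 · 3873, so s = 1 and d = 3873.
7391^3873 mod 7747 = 2477.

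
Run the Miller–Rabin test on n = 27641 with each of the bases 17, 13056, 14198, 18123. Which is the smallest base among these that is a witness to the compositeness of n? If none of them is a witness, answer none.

n − 1 = 27640 = 2^3 · 3455, so s = 3 and d = 3455.
Base 17: x_0 = 17^3455 mod 27641 = 25985. x_0 is neither 1 nor 27640, so continue squaring. x_1 = 25985^2 mod 27641 = 5877. x_2 = 5877^2 mod 27641 = 15520. Reached i = s−1 = 2 without hitting −1: 17 is a Miller–Rabin witness and 27641 is composite.
Base 13056: x_0 = 13056^3455 mod 27641 = 7291. x_0 is neither 1 nor 27640, so continue squaring. x_1 = 7291^2 mod 27641 = 5038. x_2 = 5038^2 mod 27641 = 7006. Reached i = s−1 = 2 without hitting −1: 13056 is a Miller–Rabin witness and 27641 is composite.
Base 14198: x_0 = 14198^3455 mod 27641 = 5712. x_0 is neither 1 nor 27640, so continue squaring. x_1 = 5712^2 mod 27641 = 10564. x_2 = 10564^2 mod 27641 = 11379. Reached i = s−1 = 2 without hitting −1: 14198 is a Miller–Rabin witness and 27641 is composite.
Base 18123: x_0 = 18123^3455 mod 27641 = 16881. x_0 is neither 1 nor 27640, so continue squaring. x_1 = 16881^2 mod 27641 = 17092. x_2 = 17092^2 mod 27641 = 26376. Reached i = s−1 = 2 without hitting −1: 18123 is a Miller–Rabin witness and 27641 is composite.
The smallest witness among the given bases is 17.

17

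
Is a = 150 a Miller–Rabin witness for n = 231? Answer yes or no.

yes

n − 1 = 230 = 2^1 · 115, so s = 1 and d = 115.
x_0 = 150^115 mod 231 = 87.
x_0 ∉ {1, 230} and s = 1, so 150 is a Miller–Rabin witness and 231 is composite.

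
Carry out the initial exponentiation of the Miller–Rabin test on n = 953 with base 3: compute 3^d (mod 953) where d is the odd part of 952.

n − 1 = 952 = 2^3 · 119, so s = 3 and d = 119.
3^119 mod 953 = 797.

797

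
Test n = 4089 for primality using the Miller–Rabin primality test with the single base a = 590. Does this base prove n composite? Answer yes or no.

yes

n − 1 = 4088 = 2^3 · 511, so s = 3 and d = 511.
x_0 = 590^511 mod 4089 = 1844.
x_0 is neither 1 nor 4088, so continue squaring.
x_1 = 1844^2 mod 4089 = 2377.
x_2 = 2377^2 mod 4089 = 3220.
Reached i = s−1 = 2 without hitting −1: 590 is a Miller–Rabin witness and 4089 is composite.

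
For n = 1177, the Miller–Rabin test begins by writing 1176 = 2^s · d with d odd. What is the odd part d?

Halving: 1176 → 588 → 294 → 147; 147 is odd.
So 1176 = 2^3 · 147.

147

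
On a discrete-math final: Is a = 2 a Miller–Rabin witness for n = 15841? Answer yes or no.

no

n − 1 = 15840 = 2^5 · 495, so s = 5 and d = 495.
x_0 = 2^495 mod 15841 = 1.
x_0 = 1, so 2 is not a witness.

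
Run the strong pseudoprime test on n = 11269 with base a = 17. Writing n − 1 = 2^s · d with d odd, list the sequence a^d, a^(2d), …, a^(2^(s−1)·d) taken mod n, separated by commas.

n − 1 = 11268 = 2^2 · 2817, so s = 2 and d = 2817.
x_0 = 17^2817 mod 11269 = 4461.
x_1 = 4461^2 mod 11269 = 10736.

4461, 10736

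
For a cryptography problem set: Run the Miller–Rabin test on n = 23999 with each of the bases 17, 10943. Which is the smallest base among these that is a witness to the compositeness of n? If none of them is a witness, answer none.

n − 1 = 23998 = 2^1 · 11999, so s = 1 and d = 11999.
Base 17: x_0 = 17^11999 mod 23999 = 17668. x_0 ∉ {1, 23998} and s = 1, so 17 is a Miller–Rabin witness and 23999 is composite.
Base 10943: x_0 = 10943^11999 mod 23999 = 676. x_0 ∉ {1, 23998} and s = 1, so 10943 is a Miller–Rabin witness and 23999 is composite.
The smallest witness among the given bases is 17.

17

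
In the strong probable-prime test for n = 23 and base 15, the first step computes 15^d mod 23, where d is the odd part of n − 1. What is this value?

n − 1 = 22 = 2^1 · 11, so s = 1 and d = 11.
15^11 mod 23 = 22.

22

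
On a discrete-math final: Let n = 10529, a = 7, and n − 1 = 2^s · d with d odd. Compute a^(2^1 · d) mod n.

1992

n − 1 = 10528 = 2^5 · 329, so s = 5 and d = 329.
x_0 = 7^329 mod 10529 = 7698.
x_1 = 7698^2 mod 10529 = 1992.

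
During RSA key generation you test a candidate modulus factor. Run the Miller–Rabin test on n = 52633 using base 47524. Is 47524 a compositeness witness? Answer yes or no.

no

n − 1 = 52632 = 2^3 · 6579, so s = 3 and d = 6579.
x_0 = 47524^6579 mod 52633 = 1.
x_0 = 1, so 47524 is not a witness.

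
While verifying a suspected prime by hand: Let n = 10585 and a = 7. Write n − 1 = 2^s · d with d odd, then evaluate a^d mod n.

n − 1 = 10584 = 2^3 · 1323, so s = 3 and d = 1323.
7^1323 mod 10585 = 5453.

5453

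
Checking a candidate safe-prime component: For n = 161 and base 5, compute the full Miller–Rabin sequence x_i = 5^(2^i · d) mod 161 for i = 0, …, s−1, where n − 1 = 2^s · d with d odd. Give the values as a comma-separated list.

n − 1 = 160 = 2^5 · 5, so s = 5 and d = 5.
x_0 = 5^5 mod 161 = 66.
x_1 = 66^2 mod 161 = 9.
x_2 = 9^2 mod 161 = 81.
x_3 = 81^2 mod 161 = 121.
x_4 = 121^2 mod 161 = 151.

66, 9, 81, 121, 151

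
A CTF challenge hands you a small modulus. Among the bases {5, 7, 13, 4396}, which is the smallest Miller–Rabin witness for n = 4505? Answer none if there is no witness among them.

5

n − 1 = 4504 = 2^3 · 563, so s = 3 and d = 563.
Base 5: x_0 = 5^563 mod 4505 = 465. x_0 is neither 1 nor 4504, so continue squaring. x_1 = 465^2 mod 4505 = 4490. x_2 = 4490^2 mod 4505 = 225. Reached i = s−1 = 2 without hitting −1: 5 is a Miller–Rabin witness and 4505 is composite.
Base 7: x_0 = 7^563 mod 4505 = 938. x_0 is neither 1 nor 4504, so continue squaring. x_1 = 938^2 mod 4505 = 1369. x_2 = 1369^2 mod 4505 = 81. Reached i = s−1 = 2 without hitting −1: 7 is a Miller–Rabin witness and 4505 is composite.
Base 13: x_0 = 13^563 mod 4505 = 2962. x_0 is neither 1 nor 4504, so continue squaring. x_1 = 2962^2 mod 4505 = 2209. x_2 = 2209^2 mod 4505 = 766. Reached i = s−1 = 2 without hitting −1: 13 is a Miller–Rabin witness and 4505 is composite.
Base 4396: x_0 = 4396^563 mod 4505 = 1476. x_0 is neither 1 nor 4504, so continue squaring. x_1 = 1476^2 mod 4505 = 2661. x_2 = 2661^2 mod 4505 = 3566. Reached i = s−1 = 2 without hitting −1: 4396 is a Miller–Rabin witness and 4505 is composite.
The smallest witness among the given bases is 5.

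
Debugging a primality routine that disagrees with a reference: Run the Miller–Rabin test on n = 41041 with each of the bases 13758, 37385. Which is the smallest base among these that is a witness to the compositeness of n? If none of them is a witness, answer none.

n − 1 = 41040 = 2^4 · 2565, so s = 4 and d = 2565.
Base 13758: x_0 = 13758^2565 mod 41041 = 41040. x_0 = 41040 ≡ −1, so 13758 is not a witness.
Base 37385: x_0 = 37385^2565 mod 41041 = 34033. x_0 is neither 1 nor 41040, so continue squaring. x_1 = 34033^2 mod 41041 = 27028. x_2 = 27028^2 mod 41041 = 24025. x_3 = 24025^2 mod 41041 = 1. x_3 = 1 but x_2 ≠ ±1, a nontrivial square root of 1 — 37385 is a witness and 41041 is composite.
The smallest witness among the given bases is 37385.

37385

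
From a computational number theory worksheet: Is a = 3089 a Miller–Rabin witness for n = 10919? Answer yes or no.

yes

n − 1 = 10918 = 2^1 · 5459, so s = 1 and d = 5459.
x_0 = 3089^5459 mod 10919 = 8820.
x_0 ∉ {1, 10918} and s = 1, so 3089 is a Miller–Rabin witness and 10919 is composite.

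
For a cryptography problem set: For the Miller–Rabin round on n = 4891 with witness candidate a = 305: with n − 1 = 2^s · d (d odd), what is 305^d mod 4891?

n − 1 = 4890 = 2^1 · 2445, so s = 1 and d = 2445.
By repeated squaring, 305^2445 ≡ 1408 (mod 4891).

1408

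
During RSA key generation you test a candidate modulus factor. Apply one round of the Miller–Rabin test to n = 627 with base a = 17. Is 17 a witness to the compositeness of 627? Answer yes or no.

yes

n − 1 = 626 = 2^1 · 313, so s = 1 and d = 313.
Repeated squaring mod 627: 17^1 ≡ 17, 17^2 ≡ 289, 17^4 ≡ 130, 17^8 ≡ 598, 17^16 ≡ 214, 17^32 ≡ 25, 17^64 ≡ 625, 17^128 ≡ 4, 17^256 ≡ 16.
313 = 256 + 32 + 16 + 8 + 1, so 17^313 ≡ 16·25·214·598·17 ≡ 62 (mod 627).
x_0 = 17^313 mod 627 = 62.
x_0 ∉ {1, 626} and s = 1, so 17 is a Miller–Rabin witness and 627 is composite.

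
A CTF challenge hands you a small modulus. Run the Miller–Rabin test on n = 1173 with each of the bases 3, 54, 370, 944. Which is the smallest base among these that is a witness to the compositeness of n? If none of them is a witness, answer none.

3

n − 1 = 1172 = 2^2 · 293, so s = 2 and d = 293.
Base 3: x_0 = 3^293 mod 1173 = 600. x_0 is neither 1 nor 1172, so continue squaring. x_1 = 600^2 mod 1173 = 1062. Reached i = s−1 = 1 without hitting −1: 3 is a Miller–Rabin witness and 1173 is composite.
Base 54: x_0 = 54^293 mod 1173 = 702. x_0 is neither 1 nor 1172, so continue squaring. x_1 = 702^2 mod 1173 = 144. Reached i = s−1 = 1 without hitting −1: 54 is a Miller–Rabin witness and 1173 is composite.
Base 370: x_0 = 370^293 mod 1173 = 13. x_0 is neither 1 nor 1172, so continue squaring. x_1 = 13^2 mod 1173 = 169. Reached i = s−1 = 1 without hitting −1: 370 is a Miller–Rabin witness and 1173 is composite.
Base 944: x_0 = 944^293 mod 1173 = 875. x_0 is neither 1 nor 1172, so continue squaring. x_1 = 875^2 mod 1173 = 829. Reached i = s−1 = 1 without hitting −1: 944 is a Miller–Rabin witness and 1173 is composite.
The smallest witness among the given bases is 3.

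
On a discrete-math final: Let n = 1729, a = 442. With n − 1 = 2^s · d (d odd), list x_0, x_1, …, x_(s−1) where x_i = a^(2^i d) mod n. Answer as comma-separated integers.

533, 533, 533, 533, 533, 533

n − 1 = 1728 = 2^6 · 27, so s = 6 and d = 27.
x_0 = 442^27 mod 1729 = 533.
x_1 = 533^2 mod 1729 = 533.
x_2 = 533^2 mod 1729 = 533.
x_3 = 533^2 mod 1729 = 533.
x_4 = 533^2 mod 1729 = 533.
x_5 = 533^2 mod 1729 = 533.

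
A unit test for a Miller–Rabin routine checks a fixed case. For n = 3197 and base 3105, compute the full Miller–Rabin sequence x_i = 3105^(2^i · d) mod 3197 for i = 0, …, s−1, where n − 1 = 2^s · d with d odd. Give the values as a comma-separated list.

n − 1 = 3196 = 2^2 · 799, so s = 2 and d = 799.
x_0 = 3105^799 mod 3197 = 2116.
x_1 = 2116^2 mod 3197 = 1656.

2116, 1656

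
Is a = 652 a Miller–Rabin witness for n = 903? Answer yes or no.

yes

n − 1 = 902 = 2^1 · 451, so s = 1 and d = 451.
x_0 = 652^451 mod 903 = 652.
x_0 ∉ {1, 902} and s = 1, so 652 is a Miller–Rabin witness and 903 is composite.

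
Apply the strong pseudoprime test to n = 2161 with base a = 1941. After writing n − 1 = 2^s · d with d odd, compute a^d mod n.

n − 1 = 2160 = 2^4 · 135, so s = 4 and d = 135.
Repeated squaring mod 2161: 1941^1 ≡ 1941, 1941^2 ≡ 858, 1941^4 ≡ 1424, 1941^8 ≡ 758, 1941^16 ≡ 1899, 1941^32 ≡ 1653, 1941^64 ≡ 905, 1941^128 ≡ 6.
135 = 128 + 4 + 2 + 1, so 1941^135 ≡ 6·1424·858·1941 ≡ 1826 (mod 2161).

1826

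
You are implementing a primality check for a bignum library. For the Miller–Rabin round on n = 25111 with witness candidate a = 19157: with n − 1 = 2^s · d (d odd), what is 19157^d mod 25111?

n − 1 = 25110 = 2^1 · 12555, so s = 1 and d = 12555.
Repeated squaring mod 25111: 19157^1 ≡ 19157, 19157^2 ≡ 18495, 19157^4 ≡ 2983, 19157^8 ≡ 8995, 19157^16 ≡ 2383, 19157^32 ≡ 3603, 19157^64 ≡ 24333, 19157^128 ≡ 2620, 19157^256 ≡ 9097, 19157^512 ≡ 14664, 19157^1024 ≡ 7403, 19157^2048 ≡ 12207, 19157^4096 ≡ 2175, 19157^8192 ≡ 9757.
12555 = 8192 + 4096 + 256 + 8 + 2 + 1, so 19157^12555 ≡ 9757·2175·9097·8995·18495·19157 ≡ 25110 (mod 25111).

25110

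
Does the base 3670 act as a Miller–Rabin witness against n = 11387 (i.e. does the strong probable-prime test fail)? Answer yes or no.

yes

n − 1 = 11386 = 2^1 · 5693, so s = 1 and d = 5693.
Repeated squaring mod 11387: 3670^1 ≡ 3670, 3670^2 ≡ 9466, 3670^4 ≡ 853, 3670^8 ≡ 10228, 3670^16 ≡ 11002, 3670^32 ≡ 194, 3670^64 ≡ 3475, 3670^128 ≡ 5405, 3670^256 ≡ 6370, 3670^512 ≡ 5019, 3670^1024 ≡ 2317, 3670^2048 ≡ 5212, 3670^4096 ≡ 6949.
5693 = 4096 + 1024 + 512 + 32 + 16 + 8 + 4 + 1, so 3670^5693 ≡ 6949·2317·5019·194·11002·10228·853·3670 ≡ 7863 (mod 11387).
x_0 = 3670^5693 mod 11387 = 7863.
x_0 ∉ {1, 11386} and s = 1, so 3670 is a Miller–Rabin witness and 11387 is composite.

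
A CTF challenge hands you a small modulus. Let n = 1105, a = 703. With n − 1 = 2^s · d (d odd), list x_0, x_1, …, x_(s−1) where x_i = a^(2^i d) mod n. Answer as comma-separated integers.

n − 1 = 1104 = 2^4 · 69, so s = 4 and d = 69.
x_0 = 703^69 mod 1105 = 313.
x_1 = 313^2 mod 1105 = 729.
x_2 = 729^2 mod 1105 = 1041.
x_3 = 1041^2 mod 1105 = 781.

313, 729, 1041, 781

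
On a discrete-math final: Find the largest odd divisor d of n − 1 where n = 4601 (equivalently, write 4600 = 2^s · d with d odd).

575

Halving: 4600 → 2300 → 1150 → 575; 575 is odd.
So 4600 = 2^3 · 575.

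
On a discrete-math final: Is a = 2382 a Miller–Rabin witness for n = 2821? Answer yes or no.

n − 1 = 2820 = 2^2 · 705, so s = 2 and d = 705.
x_0 = 2382^705 mod 2821 = 92.
x_0 is neither 1 nor 2820, so continue squaring.
x_1 = 92^2 mod 2821 = 1.
x_1 = 1 but x_0 ≠ ±1, a nontrivial square root of 1 — 2382 is a witness and 2821 is composite.

yes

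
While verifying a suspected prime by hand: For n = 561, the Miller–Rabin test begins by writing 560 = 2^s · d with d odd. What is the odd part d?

35

Halving: 560 → 280 → 140 → 70 → 35; 35 is odd.
So 560 = 2^4 · 35.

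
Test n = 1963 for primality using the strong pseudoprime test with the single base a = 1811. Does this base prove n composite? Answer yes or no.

n − 1 = 1962 = 2^1 · 981, so s = 1 and d = 981.
x_0 = 1811^981 mod 1963 = 1962.
x_0 = 1962 ≡ −1, so 1811 is not a witness.

no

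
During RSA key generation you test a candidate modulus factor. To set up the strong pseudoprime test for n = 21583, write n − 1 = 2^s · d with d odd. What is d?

10791

Halving: 21582 → 10791; 10791 is odd.
So 21582 = 2^1 · 10791.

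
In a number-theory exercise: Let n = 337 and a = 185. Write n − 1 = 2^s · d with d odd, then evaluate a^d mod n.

n − 1 = 336 = 2^4 · 21, so s = 4 and d = 21.
185^21 mod 337 = 297.

297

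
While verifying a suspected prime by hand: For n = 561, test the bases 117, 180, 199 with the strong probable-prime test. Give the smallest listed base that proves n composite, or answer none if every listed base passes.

n − 1 = 560 = 2^4 · 35, so s = 4 and d = 35.
Base 117: x_0 = 117^35 mod 561 = 417. x_0 is neither 1 nor 560, so continue squaring. x_1 = 417^2 mod 561 = 540. x_2 = 540^2 mod 561 = 441. x_3 = 441^2 mod 561 = 375. Reached i = s−1 = 3 without hitting −1: 117 is a Miller–Rabin witness and 561 is composite.
Base 180: x_0 = 180^35 mod 561 = 507. x_0 is neither 1 nor 560, so continue squaring. x_1 = 507^2 mod 561 = 111. x_2 = 111^2 mod 561 = 540. x_3 = 540^2 mod 561 = 441. Reached i = s−1 = 3 without hitting −1: 180 is a Miller–Rabin witness and 561 is composite.
Base 199: x_0 = 199^35 mod 561 = 232. x_0 is neither 1 nor 560, so continue squaring. x_1 = 232^2 mod 561 = 529. x_2 = 529^2 mod 561 = 463. x_3 = 463^2 mod 561 = 67. Reached i = s−1 = 3 without hitting −1: 199 is a Miller–Rabin witness and 561 is composite.
The smallest witness among the given bases is 117.

117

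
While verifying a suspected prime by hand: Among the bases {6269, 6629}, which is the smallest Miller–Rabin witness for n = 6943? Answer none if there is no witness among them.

n − 1 = 6942 = 2^1 · 3471, so s = 1 and d = 3471.
Base 6269: x_0 = 6269^3471 mod 6943 = 1. x_0 = 1, so 6269 is not a witness.
Base 6629: x_0 = 6629^3471 mod 6943 = 6942. x_0 = 6942 ≡ −1, so 6629 is not a witness.
No listed base is a witness for 6943.

none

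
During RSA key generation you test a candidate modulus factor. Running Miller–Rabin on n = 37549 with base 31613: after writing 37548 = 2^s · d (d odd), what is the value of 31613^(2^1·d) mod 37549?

n − 1 = 37548 = 2^2 · 9387, so s = 2 and d = 9387.
x_0 = 31613^9387 mod 37549 = 1.
x_1 = 1^2 mod 37549 = 1.

1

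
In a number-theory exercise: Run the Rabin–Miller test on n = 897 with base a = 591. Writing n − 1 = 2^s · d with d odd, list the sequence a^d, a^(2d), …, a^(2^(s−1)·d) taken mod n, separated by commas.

n − 1 = 896 = 2^7 · 7, so s = 7 and d = 7.
x_0 = 591^7 mod 897 = 501.
x_1 = 501^2 mod 897 = 738.
x_2 = 738^2 mod 897 = 165.
x_3 = 165^2 mod 897 = 315.
x_4 = 315^2 mod 897 = 555.
x_5 = 555^2 mod 897 = 354.
x_6 = 354^2 mod 897 = 633.

501, 738, 165, 315, 555, 354, 633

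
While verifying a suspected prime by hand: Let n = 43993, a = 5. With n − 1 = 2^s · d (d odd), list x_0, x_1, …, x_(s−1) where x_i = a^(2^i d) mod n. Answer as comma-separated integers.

9873, 31634, 1185

n − 1 = 43992 = 2^3 · 5499, so s = 3 and d = 5499.
x_0 = 5^5499 mod 43993 = 9873.
x_1 = 9873^2 mod 43993 = 31634.
x_2 = 31634^2 mod 43993 = 1185.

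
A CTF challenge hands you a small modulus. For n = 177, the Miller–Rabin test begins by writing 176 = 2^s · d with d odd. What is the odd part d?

Halving: 176 → 88 → 44 → 22 → 11; 11 is odd.
So 176 = 2^4 · 11.

11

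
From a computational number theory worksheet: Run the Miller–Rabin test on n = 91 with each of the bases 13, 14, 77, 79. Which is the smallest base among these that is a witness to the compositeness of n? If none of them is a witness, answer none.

n − 1 = 90 = 2^1 · 45, so s = 1 and d = 45.
Base 13: x_0 = 13^45 mod 91 = 13. x_0 ∉ {1, 90} and s = 1, so 13 is a Miller–Rabin witness and 91 is composite.
Base 14: x_0 = 14^45 mod 91 = 14. x_0 ∉ {1, 90} and s = 1, so 14 is a Miller–Rabin witness and 91 is composite.
Base 77: x_0 = 77^45 mod 91 = 77. x_0 ∉ {1, 90} and s = 1, so 77 is a Miller–Rabin witness and 91 is composite.
Base 79: x_0 = 79^45 mod 91 = 1. x_0 = 1, so 79 is not a witness.
The smallest witness among the given bases is 13.

13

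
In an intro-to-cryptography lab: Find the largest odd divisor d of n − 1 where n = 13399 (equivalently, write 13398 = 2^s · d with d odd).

6699

Halving: 13398 → 6699; 6699 is odd.
So 13398 = 2^1 · 6699.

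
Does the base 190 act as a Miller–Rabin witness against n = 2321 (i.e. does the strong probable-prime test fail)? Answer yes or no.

n − 1 = 2320 = 2^4 · 145, so s = 4 and d = 145.
x_0 = 190^145 mod 2321 = 408.
x_0 is neither 1 nor 2320, so continue squaring.
x_1 = 408^2 mod 2321 = 1673.
x_2 = 1673^2 mod 2321 = 2124.
x_3 = 2124^2 mod 2321 = 1673.
Reached i = s−1 = 3 without hitting −1: 190 is a Miller–Rabin witness and 2321 is composite.

yes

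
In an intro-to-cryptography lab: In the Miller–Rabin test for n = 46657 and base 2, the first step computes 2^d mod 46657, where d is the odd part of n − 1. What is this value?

n − 1 = 46656 = 2^6 · 729, so s = 6 and d = 729.
2^729 mod 46657 = 512.

512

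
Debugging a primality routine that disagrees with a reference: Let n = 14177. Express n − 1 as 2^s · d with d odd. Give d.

443

Halving: 14176 → 7088 → 3544 → 1772 → 886 → 443; 443 is odd.
So 14176 = 2^5 · 443.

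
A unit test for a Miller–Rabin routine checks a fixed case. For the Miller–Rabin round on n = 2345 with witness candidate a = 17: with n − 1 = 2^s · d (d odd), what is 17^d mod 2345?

1797

n − 1 = 2344 = 2^3 · 293, so s = 3 and d = 293.
17^293 mod 2345 = 1797.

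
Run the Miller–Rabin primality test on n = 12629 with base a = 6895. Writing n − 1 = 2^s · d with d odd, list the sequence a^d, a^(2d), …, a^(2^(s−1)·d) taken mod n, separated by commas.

10905, 4361

n − 1 = 12628 = 2^2 · 3157, so s = 2 and d = 3157.
x_0 = 6895^3157 mod 12629 = 10905.
x_1 = 10905^2 mod 12629 = 4361.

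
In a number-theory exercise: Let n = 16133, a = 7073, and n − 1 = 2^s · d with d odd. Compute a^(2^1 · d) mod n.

n − 1 = 16132 = 2^2 · 4033, so s = 2 and d = 4033.
Repeated squaring mod 16133: 7073^1 ≡ 7073, 7073^2 ≡ 15029, 7073^4 ≡ 8841, 7073^8 ≡ 15029, 7073^16 ≡ 8841, 7073^32 ≡ 15029, 7073^64 ≡ 8841, 7073^128 ≡ 15029, 7073^256 ≡ 8841, 7073^512 ≡ 15029, 7073^1024 ≡ 8841, 7073^2048 ≡ 15029.
4033 = 2048 + 1024 + 512 + 256 + 128 + 64 + 1, so 7073^4033 ≡ 15029·8841·15029·8841·15029·8841·7073 ≡ 7073 (mod 16133).
x_0 = 7073.
x_1 = 7073^2 mod 16133 = 15029.

15029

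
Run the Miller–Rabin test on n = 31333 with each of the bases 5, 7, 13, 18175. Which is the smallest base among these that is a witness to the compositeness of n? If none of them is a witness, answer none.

none

n − 1 = 31332 = 2^2 · 7833, so s = 2 and d = 7833.
Base 5: x_0 = 5^7833 mod 31333 = 15578. x_0 is neither 1 nor 31332, so continue squaring. x_1 = 15578^2 mod 31333 = 31332. x_1 ≡ −1, so 5 is not a witness.
Base 7: x_0 = 7^7833 mod 31333 = 1. x_0 = 1, so 7 is not a witness.
Base 13: x_0 = 13^7833 mod 31333 = 31332. x_0 = 31332 ≡ −1, so 13 is not a witness.
Base 18175: x_0 = 18175^7833 mod 31333 = 31332. x_0 = 31332 ≡ −1, so 18175 is not a witness.
No listed base is a witness for 31333.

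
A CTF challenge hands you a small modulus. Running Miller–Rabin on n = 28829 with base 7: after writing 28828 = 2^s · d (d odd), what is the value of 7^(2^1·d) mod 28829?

n − 1 = 28828 = 2^2 · 7207, so s = 2 and d = 7207.
x_0 = 7^7207 mod 28829 = 28422.
x_1 = 28422^2 mod 28829 = 21504.

21504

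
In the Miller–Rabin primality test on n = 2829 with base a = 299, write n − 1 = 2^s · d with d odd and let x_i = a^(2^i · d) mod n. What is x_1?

n − 1 = 2828 = 2^2 · 707, so s = 2 and d = 707.
Repeated squaring mod 2829: 299^1 ≡ 299, 299^2 ≡ 1702, 299^4 ≡ 2737, 299^8 ≡ 2806, 299^16 ≡ 529, 299^32 ≡ 2599, 299^64 ≡ 1978, 299^128 ≡ 2806, 299^256 ≡ 529, 299^512 ≡ 2599.
707 = 512 + 128 + 64 + 2 + 1, so 299^707 ≡ 2599·2806·1978·1702·299 ≡ 2438 (mod 2829).
x_0 = 2438.
x_1 = 2438^2 mod 2829 = 115.

115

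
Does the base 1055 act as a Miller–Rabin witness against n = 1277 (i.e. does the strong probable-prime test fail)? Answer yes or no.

no

n − 1 = 1276 = 2^2 · 319, so s = 2 and d = 319.
x_0 = 1055^319 mod 1277 = 113.
x_0 is neither 1 nor 1276, so continue squaring.
x_1 = 113^2 mod 1277 = 1276.
x_1 ≡ −1, so 1055 is not a witness.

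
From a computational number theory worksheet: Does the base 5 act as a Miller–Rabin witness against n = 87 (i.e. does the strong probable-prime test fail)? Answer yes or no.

yes

n − 1 = 86 = 2^1 · 43, so s = 1 and d = 43.
x_0 = 5^43 mod 87 = 5.
x_0 ∉ {1, 86} and s = 1, so 5 is a Miller–Rabin witness and 87 is composite.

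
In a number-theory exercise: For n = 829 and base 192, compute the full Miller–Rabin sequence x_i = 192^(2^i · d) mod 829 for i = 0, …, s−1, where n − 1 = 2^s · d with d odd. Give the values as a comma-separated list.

828, 1

n − 1 = 828 = 2^2 · 207, so s = 2 and d = 207.
x_0 = 192^207 mod 829 = 828.
x_1 = 828^2 mod 829 = 1.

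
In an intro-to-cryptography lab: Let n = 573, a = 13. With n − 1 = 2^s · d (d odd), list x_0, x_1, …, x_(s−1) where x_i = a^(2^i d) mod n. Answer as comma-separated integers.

n − 1 = 572 = 2^2 · 143, so s = 2 and d = 143.
x_0 = 13^143 mod 573 = 490.
x_1 = 490^2 mod 573 = 13.

490, 13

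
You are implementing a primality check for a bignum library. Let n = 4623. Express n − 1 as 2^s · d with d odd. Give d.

Halving: 4622 → 2311; 2311 is odd.
So 4622 = 2^1 · 2311.

2311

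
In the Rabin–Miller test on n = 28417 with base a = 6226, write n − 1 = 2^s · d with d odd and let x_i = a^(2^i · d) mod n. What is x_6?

n − 1 = 28416 = 2^8 · 111, so s = 8 and d = 111.
x_0 = 6226^111 mod 28417 = 17764.
x_1 = 17764^2 mod 28417 = 17328.
x_2 = 17328^2 mod 28417 = 5562.
x_3 = 5562^2 mod 28417 = 18148.
x_4 = 18148^2 mod 28417 = 25291.
x_5 = 25291^2 mod 28417 = 24845.
x_6 = 24845^2 mod 28417 = 28368.

28368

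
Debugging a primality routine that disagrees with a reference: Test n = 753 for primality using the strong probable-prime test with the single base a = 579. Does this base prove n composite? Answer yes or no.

n − 1 = 752 = 2^4 · 47, so s = 4 and d = 47.
x_0 = 579^47 mod 753 = 714.
x_0 is neither 1 nor 752, so continue squaring.
x_1 = 714^2 mod 753 = 15.
x_2 = 15^2 mod 753 = 225.
x_3 = 225^2 mod 753 = 174.
Reached i = s−1 = 3 without hitting −1: 579 is a Miller–Rabin witness and 753 is composite.

yes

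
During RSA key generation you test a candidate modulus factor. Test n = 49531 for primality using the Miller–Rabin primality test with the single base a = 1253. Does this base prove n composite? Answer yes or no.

no

n − 1 = 49530 = 2^1 · 24765, so s = 1 and d = 24765.
Repeated squaring mod 49531: 1253^1 ≡ 1253, 1253^2 ≡ 34548, 1253^4 ≡ 15797, 1253^8 ≡ 8031, 1253^16 ≡ 7599, 1253^32 ≡ 41186, 1253^64 ≡ 47970, 1253^128 ≡ 9702, 1253^256 ≡ 19904, 1253^512 ≡ 20278, 1253^1024 ≡ 40453, 1253^2048 ≡ 40031, 1253^4096 ≡ 4518, 1253^8192 ≡ 5552, 1253^16384 ≡ 16422.
24765 = 16384 + 8192 + 128 + 32 + 16 + 8 + 4 + 1, so 1253^24765 ≡ 16422·5552·9702·41186·7599·8031·15797·1253 ≡ 1 (mod 49531).
x_0 = 1253^24765 mod 49531 = 1.
x_0 = 1, so 1253 is not a witness.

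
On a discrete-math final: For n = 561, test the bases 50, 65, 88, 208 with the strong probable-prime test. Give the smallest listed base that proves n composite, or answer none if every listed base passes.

n − 1 = 560 = 2^4 · 35, so s = 4 and d = 35.
Base 50: x_0 = 50^35 mod 561 = 560. x_0 = 560 ≡ −1, so 50 is not a witness.
Base 65: x_0 = 65^35 mod 561 = 296. x_0 is neither 1 nor 560, so continue squaring. x_1 = 296^2 mod 561 = 100. x_2 = 100^2 mod 561 = 463. x_3 = 463^2 mod 561 = 67. Reached i = s−1 = 3 without hitting −1: 65 is a Miller–Rabin witness and 561 is composite.
Base 88: x_0 = 88^35 mod 561 = 418. x_0 is neither 1 nor 560, so continue squaring. x_1 = 418^2 mod 561 = 253. x_2 = 253^2 mod 561 = 55. x_3 = 55^2 mod 561 = 220. Reached i = s−1 = 3 without hitting −1: 88 is a Miller–Rabin witness and 561 is composite.
Base 208: x_0 = 208^35 mod 561 = 472. x_0 is neither 1 nor 560, so continue squaring. x_1 = 472^2 mod 561 = 67. x_2 = 67^2 mod 561 = 1. x_2 = 1 but x_1 ≠ ±1, a nontrivial square root of 1 — 208 is a witness and 561 is composite.
The smallest witness among the given bases is 65.

65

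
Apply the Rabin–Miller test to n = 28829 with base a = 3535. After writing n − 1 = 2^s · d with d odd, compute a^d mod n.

27550

n − 1 = 28828 = 2^2 · 7207, so s = 2 and d = 7207.
Repeated squaring mod 28829: 3535^1 ≡ 3535, 3535^2 ≡ 13268, 3535^4 ≡ 9950, 3535^8 ≡ 3714, 3535^16 ≡ 13534, 3535^32 ≡ 18519, 3535^64 ≡ 3577, 3535^128 ≡ 23682, 3535^256 ≡ 26587, 3535^512 ≡ 10318, 3535^1024 ≡ 24456, 3535^2048 ≡ 9502, 3535^4096 ≡ 24405.
7207 = 4096 + 2048 + 1024 + 32 + 4 + 2 + 1, so 3535^7207 ≡ 24405·9502·24456·18519·9950·13268·3535 ≡ 27550 (mod 28829).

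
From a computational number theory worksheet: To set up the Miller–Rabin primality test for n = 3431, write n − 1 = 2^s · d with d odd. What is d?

Halving: 3430 → 1715; 1715 is odd.
So 3430 = 2^1 · 1715.

1715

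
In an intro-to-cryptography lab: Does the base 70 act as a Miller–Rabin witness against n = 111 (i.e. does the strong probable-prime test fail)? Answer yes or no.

yes

n − 1 = 110 = 2^1 · 55, so s = 1 and d = 55.
x_0 = 70^55 mod 111 = 70.
x_0 ∉ {1, 110} and s = 1, so 70 is a Miller–Rabin witness and 111 is composite.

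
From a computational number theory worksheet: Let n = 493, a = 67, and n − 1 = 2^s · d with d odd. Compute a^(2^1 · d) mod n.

n − 1 = 492 = 2^2 · 123, so s = 2 and d = 123.
Repeated squaring mod 493: 67^1 ≡ 67, 67^2 ≡ 52, 67^4 ≡ 239, 67^8 ≡ 426, 67^16 ≡ 52, 67^32 ≡ 239, 67^64 ≡ 426.
123 = 64 + 32 + 16 + 8 + 2 + 1, so 67^123 ≡ 426·239·52·426·52·67 ≡ 254 (mod 493).
x_0 = 254.
x_1 = 254^2 mod 493 = 426.

426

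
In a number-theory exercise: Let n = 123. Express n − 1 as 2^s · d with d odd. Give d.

61

Halving: 122 → 61; 61 is odd.
So 122 = 2^1 · 61.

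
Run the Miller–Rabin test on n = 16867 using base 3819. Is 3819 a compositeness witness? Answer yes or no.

yes

n − 1 = 16866 = 2^1 · 8433, so s = 1 and d = 8433.
x_0 = 3819^8433 mod 16867 = 6008.
x_0 ∉ {1, 16866} and s = 1, so 3819 is a Miller–Rabin witness and 16867 is composite.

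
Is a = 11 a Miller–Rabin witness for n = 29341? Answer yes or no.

n − 1 = 29340 = 2^2 · 7335, so s = 2 and d = 7335.
Repeated squaring mod 29341: 11^1 ≡ 11, 11^2 ≡ 121, 11^4 ≡ 14641, 11^8 ≡ 22876, 11^16 ≡ 14641, 11^32 ≡ 22876, 11^64 ≡ 14641, 11^128 ≡ 22876, 11^256 ≡ 14641, 11^512 ≡ 22876, 11^1024 ≡ 14641, 11^2048 ≡ 22876, 11^4096 ≡ 14641.
7335 = 4096 + 2048 + 1024 + 128 + 32 + 4 + 2 + 1, so 11^7335 ≡ 14641·22876·14641·22876·22876·14641·121·11 ≡ 1331 (mod 29341).
x_0 = 11^7335 mod 29341 = 1331.
x_0 is neither 1 nor 29340, so continue squaring.
x_1 = 1331^2 mod 29341 = 11101.
Reached i = s−1 = 1 without hitting −1: 11 is a Miller–Rabin witness and 29341 is composite.

yes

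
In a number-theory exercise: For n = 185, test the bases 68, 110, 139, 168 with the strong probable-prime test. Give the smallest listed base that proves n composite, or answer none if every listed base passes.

n − 1 = 184 = 2^3 · 23, so s = 3 and d = 23.
Base 68: x_0 = 68^23 mod 185 = 117. x_0 is neither 1 nor 184, so continue squaring. x_1 = 117^2 mod 185 = 184. x_1 ≡ −1, so 68 is not a witness.
Base 110: x_0 = 110^23 mod 185 = 110. x_0 is neither 1 nor 184, so continue squaring. x_1 = 110^2 mod 185 = 75. x_2 = 75^2 mod 185 = 75. Reached i = s−1 = 2 without hitting −1: 110 is a Miller–Rabin witness and 185 is composite.
Base 139: x_0 = 139^23 mod 185 = 114. x_0 is neither 1 nor 184, so continue squaring. x_1 = 114^2 mod 185 = 46. x_2 = 46^2 mod 185 = 81. Reached i = s−1 = 2 without hitting −1: 139 is a Miller–Rabin witness and 185 is composite.
Base 168: x_0 = 168^23 mod 185 = 167. x_0 is neither 1 nor 184, so continue squaring. x_1 = 167^2 mod 185 = 139. x_2 = 139^2 mod 185 = 81. Reached i = s−1 = 2 without hitting −1: 168 is a Miller–Rabin witness and 185 is composite.
The smallest witness among the given bases is 110.

110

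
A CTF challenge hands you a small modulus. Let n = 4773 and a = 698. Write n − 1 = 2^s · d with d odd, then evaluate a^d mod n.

n − 1 = 4772 = 2^2 · 1193, so s = 2 and d = 1193.
By repeated squaring, 698^1193 ≡ 353 (mod 4773).

353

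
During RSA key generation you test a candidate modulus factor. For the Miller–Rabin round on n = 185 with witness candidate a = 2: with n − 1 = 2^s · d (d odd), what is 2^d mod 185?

n − 1 = 184 = 2^3 · 23, so s = 3 and d = 23.
Repeated squaring mod 185: 2^1 ≡ 2, 2^2 ≡ 4, 2^4 ≡ 16, 2^8 ≡ 71, 2^16 ≡ 46.
23 = 16 + 4 + 2 + 1, so 2^23 ≡ 46·16·4·2 ≡ 153 (mod 185).

153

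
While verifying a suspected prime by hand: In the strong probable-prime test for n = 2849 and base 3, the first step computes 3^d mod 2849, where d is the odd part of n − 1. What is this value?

n − 1 = 2848 = 2^5 · 89, so s = 5 and d = 89.
By repeated squaring, 3^89 ≡ 950 (mod 2849).

950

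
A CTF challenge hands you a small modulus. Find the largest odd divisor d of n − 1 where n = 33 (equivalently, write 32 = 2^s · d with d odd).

1

Halving: 32 → 16 → 8 → 4 → 2 → 1; 1 is odd.
So 32 = 2^5 · 1.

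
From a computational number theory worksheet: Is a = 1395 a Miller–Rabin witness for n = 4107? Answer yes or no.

n − 1 = 4106 = 2^1 · 2053, so s = 1 and d = 2053.
x_0 = 1395^2053 mod 4107 = 174.
x_0 ∉ {1, 4106} and s = 1, so 1395 is a Miller–Rabin witness and 4107 is composite.

yes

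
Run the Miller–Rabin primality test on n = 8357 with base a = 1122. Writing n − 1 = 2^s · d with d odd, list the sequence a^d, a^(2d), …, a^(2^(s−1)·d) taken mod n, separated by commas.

7597, 967

n − 1 = 8356 = 2^2 · 2089, so s = 2 and d = 2089.
x_0 = 1122^2089 mod 8357 = 7597.
x_1 = 7597^2 mod 8357 = 967.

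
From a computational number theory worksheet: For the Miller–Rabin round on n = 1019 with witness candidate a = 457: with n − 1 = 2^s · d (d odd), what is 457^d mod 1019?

n − 1 = 1018 = 2^1 · 509, so s = 1 and d = 509.
457^509 mod 1019 = 1018.

1018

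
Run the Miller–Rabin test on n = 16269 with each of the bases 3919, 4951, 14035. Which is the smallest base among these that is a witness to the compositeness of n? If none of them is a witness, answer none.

3919

n − 1 = 16268 = 2^2 · 4067, so s = 2 and d = 4067.
Base 3919: x_0 = 3919^4067 mod 16269 = 1681. x_0 is neither 1 nor 16268, so continue squaring. x_1 = 1681^2 mod 16269 = 11224. Reached i = s−1 = 1 without hitting −1: 3919 is a Miller–Rabin witness and 16269 is composite.
Base 4951: x_0 = 4951^4067 mod 16269 = 1288. x_0 is neither 1 nor 16268, so continue squaring. x_1 = 1288^2 mod 16269 = 15775. Reached i = s−1 = 1 without hitting −1: 4951 is a Miller–Rabin witness and 16269 is composite.
Base 14035: x_0 = 14035^4067 mod 16269 = 8293. x_0 is neither 1 nor 16268, so continue squaring. x_1 = 8293^2 mod 16269 = 4786. Reached i = s−1 = 1 without hitting −1: 14035 is a Miller–Rabin witness and 16269 is composite.
The smallest witness among the given bases is 3919.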